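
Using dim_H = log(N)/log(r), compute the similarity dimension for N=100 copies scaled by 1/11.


For a self-similar set with N copies scaled by 1/r:
dim_H = log(N)/log(r) = log(100)/log(11)
= 4.60517/2.397895
= 1.920505


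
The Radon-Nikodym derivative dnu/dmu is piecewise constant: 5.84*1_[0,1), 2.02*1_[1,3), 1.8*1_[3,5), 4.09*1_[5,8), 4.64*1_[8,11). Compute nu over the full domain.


Integrate each piece of the Radon-Nikodym derivative:
Step 1: integral_0^1 5.84 dx = 5.84*(1-0) = 5.84*1 = 5.84
Step 2: integral_1^3 2.02 dx = 2.02*(3-1) = 2.02*2 = 4.04
Step 3: integral_3^5 1.8 dx = 1.8*(5-3) = 1.8*2 = 3.6
Step 4: integral_5^8 4.09 dx = 4.09*(8-5) = 4.09*3 = 12.27
Step 5: integral_8^11 4.64 dx = 4.64*(11-8) = 4.64*3 = 13.92
Total: 5.84 + 4.04 + 3.6 + 12.27 + 13.92 = 39.67


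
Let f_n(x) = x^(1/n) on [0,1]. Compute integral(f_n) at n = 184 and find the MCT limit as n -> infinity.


At n = 184: f_184(x) = x^(1/184).
Step 1: integral(x^(1/184), 0, 1) = [x^(1/184+1) / (1/184+1)] from 0 to 1
     = 1 / (1/184 + 1) = 1 / ((184+1)/184) = 184/(184+1)
     = 184/185 = 0.994595
Step 2: As n -> infinity, f_n(x) = x^(1/n) -> 1 for x in (0,1], and f_n is increasing in n.
By MCT, lim_n integral(f_n) = integral(lim_n f_n) = integral(1, 0, 1) = 1.
Step 3: Verify convergence: 184/185 = 0.994595 -> 1


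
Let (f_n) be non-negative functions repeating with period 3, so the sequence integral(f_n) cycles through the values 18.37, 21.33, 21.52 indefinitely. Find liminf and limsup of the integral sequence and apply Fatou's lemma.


The sequence (integral(f_n)) is periodic with period 3, repeating the values 18.37, 21.33, 21.52 indefinitely.
Step 1: For a periodic sequence, every tail (a_m, a_(m+1), ...) contains all 3 period values infinitely often.
Step 2: Hence inf of every tail = min of the period values = min(18.37, 21.33, 21.52) = 18.37.
        liminf_n integral(f_n) = sup over m of (inf of tail from m) = 18.37.
Step 3: Similarly sup of every tail = max of the period values = 21.52.
        limsup_n integral(f_n) = 21.52.
Step 4: Fatou's lemma: integral(liminf_n f_n) <= liminf_n integral(f_n) = 18.37.
        So the integral of the pointwise liminf is at most 18.37.


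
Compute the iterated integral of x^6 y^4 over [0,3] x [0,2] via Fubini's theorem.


By Fubini's theorem, the double integral factors as a product of single integrals:
Step 1: integral_0^3 x^6 dx = [x^7/7] from 0 to 3
     = 3^7/7 = 312.428571
Step 2: integral_0^2 y^4 dy = [y^5/5] from 0 to 2
     = 2^5/5 = 6.4
Step 3: Double integral = 312.428571 * 6.4 = 1999.542857


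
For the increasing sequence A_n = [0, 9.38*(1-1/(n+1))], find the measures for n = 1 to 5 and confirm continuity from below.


By continuity of measure from below: if A_n increases to A, then m(A_n) -> m(A).
Here A = [0, 9.38], so m(A) = 9.38
Step 1: a_1 = 9.38*(1 - 1/2) = 4.69, m(A_1) = 4.69
Step 2: a_2 = 9.38*(1 - 1/3) = 6.2533, m(A_2) = 6.2533
Step 3: a_3 = 9.38*(1 - 1/4) = 7.035, m(A_3) = 7.035
Step 4: a_4 = 9.38*(1 - 1/5) = 7.504, m(A_4) = 7.504
Step 5: a_5 = 9.38*(1 - 1/6) = 7.8167, m(A_5) = 7.8167
Limit: m(A_n) -> m([0,9.38]) = 9.38


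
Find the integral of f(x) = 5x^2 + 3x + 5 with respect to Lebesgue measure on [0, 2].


The Lebesgue integral of a Riemann-integrable function agrees with the Riemann integral.
Antiderivative F(x) = (5/3)x^3 + (3/2)x^2 + 5x
F(2) = (5/3)*2^3 + (3/2)*2^2 + 5*2
     = (5/3)*8 + (3/2)*4 + 5*2
     = 13.333333 + 6 + 10
     = 29.333333
F(0) = 0.0
Integral = F(2) - F(0) = 29.333333 - 0.0 = 29.333333


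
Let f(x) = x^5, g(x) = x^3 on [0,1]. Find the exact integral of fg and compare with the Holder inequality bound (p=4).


Step 1: Exact integral of f*g = integral(x^8, 0, 1) = 1/9
     = 0.111111
Step 2: Holder bound with p=4, q=1.333333:
  ||f||_p = (integral x^20 dx)^(1/4) = (1/21)^(1/4) = 0.467138
  ||g||_q = (integral x^4 dx)^(1/1.333333) = (1/5)^(1/1.333333) = 0.29907
Step 3: Holder bound = ||f||_p * ||g||_q = 0.467138 * 0.29907 = 0.139707
Verification: 0.111111 <= 0.139707 (Holder holds)


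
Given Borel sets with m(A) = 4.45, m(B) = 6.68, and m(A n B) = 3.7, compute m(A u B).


By inclusion-exclusion: m(A u B) = m(A) + m(B) - m(A n B)
= 4.45 + 6.68 - 3.7
= 7.43


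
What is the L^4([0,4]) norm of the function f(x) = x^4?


Step 1: ||f||_4 = (integral_0^4 |x^4|^4 dx)^(1/4)
     = (integral_0^4 x^16 dx)^(1/4)
Step 2: integral_0^4 x^16 dx = [x^17/(17)] from 0 to 4 = 4^17/17
     = 17179869184/17 = 1.010581e+09
Step 3: ||f||_4 = (1.010581e+09)^(1/4) = 178.296465


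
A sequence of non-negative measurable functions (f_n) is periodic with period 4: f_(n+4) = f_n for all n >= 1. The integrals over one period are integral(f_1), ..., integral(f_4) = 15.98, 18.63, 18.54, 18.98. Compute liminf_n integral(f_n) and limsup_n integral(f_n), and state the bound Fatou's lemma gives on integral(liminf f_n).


The sequence (integral(f_n)) is periodic with period 4, repeating the values 15.98, 18.63, 18.54, 18.98 indefinitely.
Step 1: For a periodic sequence, every tail (a_m, a_(m+1), ...) contains all 4 period values infinitely often.
Step 2: Hence inf of every tail = min of the period values = min(15.98, 18.63, 18.54, 18.98) = 15.98.
        liminf_n integral(f_n) = sup over m of (inf of tail from m) = 15.98.
Step 3: Similarly sup of every tail = max of the period values = 18.98.
        limsup_n integral(f_n) = 18.98.
Step 4: Fatou's lemma: integral(liminf_n f_n) <= liminf_n integral(f_n) = 15.98.
        So the integral of the pointwise liminf is at most 15.98.


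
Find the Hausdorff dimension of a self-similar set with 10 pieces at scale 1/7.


For a self-similar set with N copies scaled by 1/r:
dim_H = log(N)/log(r) = log(10)/log(7)
= 2.302585/1.94591
= 1.183295


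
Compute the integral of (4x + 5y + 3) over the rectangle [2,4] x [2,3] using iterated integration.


By Fubini, integrate in x first, then y.
Step 1: Fix y, integrate over x in [2,4]:
  integral(4x + 5y + 3, x=2..4)
  = 4*(4^2 - 2^2)/2 + (5y + 3)*(4 - 2)
  = 24 + (5y + 3)*2
  = 24 + 10y + 6
  = 30 + 10y
Step 2: Integrate over y in [2,3]:
  integral(30 + 10y, y=2..3)
  = 30*1 + 10*(3^2 - 2^2)/2
  = 30 + 25
  = 55


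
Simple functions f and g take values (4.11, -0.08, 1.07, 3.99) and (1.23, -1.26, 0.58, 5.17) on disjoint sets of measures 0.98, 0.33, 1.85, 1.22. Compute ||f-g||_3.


Step 1: Compute differences f_i - g_i:
  4.11 - 1.23 = 2.88
  -0.08 - -1.26 = 1.18
  1.07 - 0.58 = 0.49
  3.99 - 5.17 = -1.18
Step 2: Compute |diff|^3 * measure for each set:
  |2.88|^3 * 0.98 = 23.887872 * 0.98 = 23.410115
  |1.18|^3 * 0.33 = 1.643032 * 0.33 = 0.542201
  |0.49|^3 * 1.85 = 0.117649 * 1.85 = 0.217651
  |-1.18|^3 * 1.22 = 1.643032 * 1.22 = 2.004499
Step 3: Sum = 26.174465
Step 4: ||f-g||_3 = (26.174465)^(1/3) = 2.969108


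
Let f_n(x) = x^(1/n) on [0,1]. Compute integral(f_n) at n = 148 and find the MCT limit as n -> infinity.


At n = 148: f_148(x) = x^(1/148).
Step 1: integral(x^(1/148), 0, 1) = [x^(1/148+1) / (1/148+1)] from 0 to 1
     = 1 / (1/148 + 1) = 1 / ((148+1)/148) = 148/(148+1)
     = 148/149 = 0.993289
Step 2: As n -> infinity, f_n(x) = x^(1/n) -> 1 for x in (0,1], and f_n is increasing in n.
By MCT, lim_n integral(f_n) = integral(lim_n f_n) = integral(1, 0, 1) = 1.
Step 3: Verify convergence: 148/149 = 0.993289 -> 1


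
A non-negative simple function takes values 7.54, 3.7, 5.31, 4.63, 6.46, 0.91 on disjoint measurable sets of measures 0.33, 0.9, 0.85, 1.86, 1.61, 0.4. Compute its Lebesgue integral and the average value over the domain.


Step 1: Integral = sum(value_i * measure_i)
= 7.54*0.33 + 3.7*0.9 + 5.31*0.85 + 4.63*1.86 + 6.46*1.61 + 0.91*0.4
= 2.4882 + 3.33 + 4.5135 + 8.6118 + 10.4006 + 0.364
= 29.7081
Step 2: Total measure of domain = 0.33 + 0.9 + 0.85 + 1.86 + 1.61 + 0.4 = 5.95
Step 3: Average value = 29.7081 / 5.95 = 4.992958


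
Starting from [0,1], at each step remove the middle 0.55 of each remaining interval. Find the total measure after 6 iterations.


Step 1: At each step, fraction remaining = 1 - 0.55 = 0.45
Step 2: After 6 steps, measure = (0.45)^6
Step 3: Computing the power step by step:
  After step 1: 0.45
  After step 2: 0.2025
  After step 3: 0.091125
  After step 4: 0.041006
  After step 5: 0.018453
  ...
Result = 0.008304


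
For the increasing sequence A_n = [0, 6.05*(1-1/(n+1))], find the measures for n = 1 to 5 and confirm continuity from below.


By continuity of measure from below: if A_n increases to A, then m(A_n) -> m(A).
Here A = [0, 6.05], so m(A) = 6.05
Step 1: a_1 = 6.05*(1 - 1/2) = 3.025, m(A_1) = 3.025
Step 2: a_2 = 6.05*(1 - 1/3) = 4.0333, m(A_2) = 4.0333
Step 3: a_3 = 6.05*(1 - 1/4) = 4.5375, m(A_3) = 4.5375
Step 4: a_4 = 6.05*(1 - 1/5) = 4.84, m(A_4) = 4.84
Step 5: a_5 = 6.05*(1 - 1/6) = 5.0417, m(A_5) = 5.0417
Limit: m(A_n) -> m([0,6.05]) = 6.05


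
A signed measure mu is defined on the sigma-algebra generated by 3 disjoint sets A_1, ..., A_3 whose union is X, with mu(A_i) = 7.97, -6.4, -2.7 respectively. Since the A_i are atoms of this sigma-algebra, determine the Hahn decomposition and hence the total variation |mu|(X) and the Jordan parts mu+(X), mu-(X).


Step 1: Every measurable set is a union of atoms (the cells / points), so a Hahn decomposition is
  obtained by grouping atoms by sign: P = union of atoms with mu > 0, N = union of the remaining atoms.
  Atoms in P (indices): 1;  atoms in N (indices): 2, 3
  Positive values: 7.97
  Negative values: -6.4, -2.7
Step 2: mu+(X) = mu(P) = sum of positive atom values = 7.97
Step 3: mu-(X) = -mu(N) = sum of |negative atom values| = 9.1
Step 4: |mu|(X) = mu+(X) + mu-(X) = 7.97 + 9.1 = 17.07


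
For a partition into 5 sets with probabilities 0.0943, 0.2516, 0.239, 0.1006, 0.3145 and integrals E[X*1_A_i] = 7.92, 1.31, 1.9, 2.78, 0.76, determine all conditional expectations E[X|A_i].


For each cell A_i: E[X|A_i] = E[X*1_A_i] / P(A_i)
Step 1: E[X|A_1] = 7.92 / 0.0943 = 83.987275
Step 2: E[X|A_2] = 1.31 / 0.2516 = 5.206677
Step 3: E[X|A_3] = 1.9 / 0.239 = 7.949791
Step 4: E[X|A_4] = 2.78 / 0.1006 = 27.634195
Step 5: E[X|A_5] = 0.76 / 0.3145 = 2.416534
Verification: E[X] = sum E[X*1_A_i] = 7.92 + 1.31 + 1.9 + 2.78 + 0.76 = 14.67


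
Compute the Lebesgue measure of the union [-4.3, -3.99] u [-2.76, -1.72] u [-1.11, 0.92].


For pairwise disjoint intervals, m(union) = sum of lengths.
= (-3.99 - -4.3) + (-1.72 - -2.76) + (0.92 - -1.11)
= 0.31 + 1.04 + 2.03
= 3.38


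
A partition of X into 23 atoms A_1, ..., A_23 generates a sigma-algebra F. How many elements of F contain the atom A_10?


Each element of F is a union of some subset S of the 23 atoms.
The element contains A_10 iff A_10 is in S.
So we count subsets S of {A_1,...,A_23} with A_10 in S: choose freely among the other 22 atoms.
Count = 2^(23-1) = 2^22 = 4194304.


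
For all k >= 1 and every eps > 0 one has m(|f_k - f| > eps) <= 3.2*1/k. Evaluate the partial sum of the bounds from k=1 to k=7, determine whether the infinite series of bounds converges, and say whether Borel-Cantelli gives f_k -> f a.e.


Step 1: List the terms 3.2*1/k for k = 1 to 7:
  k=1: 3.2
  k=2: 1.6
  k=3: 1.066667
  k=4: 0.8
  k=5: 0.64
  k=6: 0.533333
  k=7: 0.457143
Step 2: Partial sum = 3.2 + 1.6 + 1.066667 + 0.8 + 0.64 + 0.533333 + 0.457143
     = 8.297143
Step 3: The full series sum_(k>=1) 3.2*1/k diverges (harmonic series, p = 1; a nonzero constant multiple of a divergent series diverges).
Step 4: The (first) Borel-Cantelli lemma requires a summable sequence of measures, so it does not apply here;
        from this bound alone no conclusion about a.e. convergence can be drawn (convergence in measure still
        gives an a.e.-convergent subsequence, but not a.e. convergence of the whole sequence).
Conclusion: series diverges; Borel-Cantelli is inconclusive about a.e. convergence of f_k.


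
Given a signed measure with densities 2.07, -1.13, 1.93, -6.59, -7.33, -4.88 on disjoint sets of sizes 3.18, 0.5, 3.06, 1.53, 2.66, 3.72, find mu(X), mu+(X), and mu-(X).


Step 1: Compute signed measure on each set:
  Set 1: 2.07 * 3.18 = 6.5826
  Set 2: -1.13 * 0.5 = -0.565
  Set 3: 1.93 * 3.06 = 5.9058
  Set 4: -6.59 * 1.53 = -10.0827
  Set 5: -7.33 * 2.66 = -19.4978
  Set 6: -4.88 * 3.72 = -18.1536
Step 2: Total signed measure = (6.5826) + (-0.565) + (5.9058) + (-10.0827) + (-19.4978) + (-18.1536)
     = -35.8107
Step 3: Positive part mu+(X) = sum of positive contributions = 12.4884
Step 4: Negative part mu-(X) = |sum of negative contributions| = 48.2991


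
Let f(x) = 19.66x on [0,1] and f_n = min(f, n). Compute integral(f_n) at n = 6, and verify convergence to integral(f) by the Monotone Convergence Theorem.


f(x) = 19.66x on [0,1]; f_n(x) = min(19.66x, n). At n = 6:
Step 1: f(x) reaches 6 at x = 6/19.66 = 0.305188
Step 2: integral(f_6) = integral(19.66x, 0, 0.305188) + integral(6, 0.305188, 1)
       = 19.66*0.305188^2/2 + 6*(1 - 0.305188)
       = 0.915565 + 4.168871
       = 5.084435
Step 3: As n -> infinity, f_n increases to f, so by MCT integral(f_n) -> integral(f) = 19.66/2 = 9.83.
Convergence: integral(f_6) = 5.084435 -> 9.83 as n -> infinity


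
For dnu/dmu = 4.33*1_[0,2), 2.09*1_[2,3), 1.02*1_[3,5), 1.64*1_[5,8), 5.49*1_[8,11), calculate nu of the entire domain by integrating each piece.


Integrate each piece of the Radon-Nikodym derivative:
Step 1: integral_0^2 4.33 dx = 4.33*(2-0) = 4.33*2 = 8.66
Step 2: integral_2^3 2.09 dx = 2.09*(3-2) = 2.09*1 = 2.09
Step 3: integral_3^5 1.02 dx = 1.02*(5-3) = 1.02*2 = 2.04
Step 4: integral_5^8 1.64 dx = 1.64*(8-5) = 1.64*3 = 4.92
Step 5: integral_8^11 5.49 dx = 5.49*(11-8) = 5.49*3 = 16.47
Total: 8.66 + 2.09 + 2.04 + 4.92 + 16.47 = 34.18


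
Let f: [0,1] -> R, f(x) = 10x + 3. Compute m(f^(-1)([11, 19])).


f^(-1)([11, 19]) = {x : 11 <= 10x + 3 <= 19}
Solving: (11 - 3)/10 <= x <= (19 - 3)/10
= [0.8, 1.6]
Intersecting with [0,1]: [0.8, 1]
Measure = 1 - 0.8 = 0.2


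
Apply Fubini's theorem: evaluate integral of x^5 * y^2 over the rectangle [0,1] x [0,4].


By Fubini's theorem, the double integral factors as a product of single integrals:
Step 1: integral_0^1 x^5 dx = [x^6/6] from 0 to 1
     = 1^6/6 = 0.166667
Step 2: integral_0^4 y^2 dy = [y^3/3] from 0 to 4
     = 4^3/3 = 21.333333
Step 3: Double integral = 0.166667 * 21.333333 = 3.555556


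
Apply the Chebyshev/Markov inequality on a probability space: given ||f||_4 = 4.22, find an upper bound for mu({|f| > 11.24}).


Chebyshev/Markov inequality: mu(|f| > eps) <= (||f||_p / eps)^p
Step 1: ||f||_4 / eps = 4.22 / 11.24 = 0.375445
Step 2: Raise to power p = 4:
  (0.375445)^4 = 0.019869
Step 3: Therefore mu(|f| > 11.24) <= 0.019869


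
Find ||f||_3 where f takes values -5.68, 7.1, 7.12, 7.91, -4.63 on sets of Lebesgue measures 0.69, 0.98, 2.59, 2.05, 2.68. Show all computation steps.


Step 1: Compute |f_i|^3 for each value:
  |-5.68|^3 = 183.250432
  |7.1|^3 = 357.911
  |7.12|^3 = 360.944128
  |7.91|^3 = 494.913671
  |-4.63|^3 = 99.252847
Step 2: Multiply by measures and sum:
  183.250432 * 0.69 = 126.442798
  357.911 * 0.98 = 350.75278
  360.944128 * 2.59 = 934.845292
  494.913671 * 2.05 = 1014.573026
  99.252847 * 2.68 = 265.99763
Sum = 126.442798 + 350.75278 + 934.845292 + 1014.573026 + 265.99763 = 2692.611525
Step 3: Take the p-th root:
||f||_3 = (2692.611525)^(1/3) = 13.912053


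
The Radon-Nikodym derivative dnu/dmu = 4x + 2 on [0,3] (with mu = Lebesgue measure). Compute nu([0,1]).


nu(A) = integral_A (dnu/dmu) dmu = integral_0^1 (4x + 2) dx
Step 1: Antiderivative F(x) = (4/2)x^2 + 2x
Step 2: F(1) = (4/2)*1^2 + 2*1 = 2 + 2 = 4
Step 3: F(0) = (4/2)*0^2 + 2*0 = 0.0 + 0 = 0.0
Step 4: nu([0,1]) = F(1) - F(0) = 4 - 0.0 = 4


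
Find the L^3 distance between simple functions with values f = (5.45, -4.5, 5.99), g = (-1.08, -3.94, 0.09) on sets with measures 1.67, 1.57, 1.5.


Step 1: Compute differences f_i - g_i:
  5.45 - -1.08 = 6.53
  -4.5 - -3.94 = -0.56
  5.99 - 0.09 = 5.9
Step 2: Compute |diff|^3 * measure for each set:
  |6.53|^3 * 1.67 = 278.445077 * 1.67 = 465.003279
  |-0.56|^3 * 1.57 = 0.175616 * 1.57 = 0.275717
  |5.9|^3 * 1.5 = 205.379 * 1.5 = 308.0685
Step 3: Sum = 773.347496
Step 4: ||f-g||_3 = (773.347496)^(1/3) = 9.17892


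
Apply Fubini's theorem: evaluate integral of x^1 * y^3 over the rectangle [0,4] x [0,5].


By Fubini's theorem, the double integral factors as a product of single integrals:
Step 1: integral_0^4 x^1 dx = [x^2/2] from 0 to 4
     = 4^2/2 = 8
Step 2: integral_0^5 y^3 dy = [y^4/4] from 0 to 5
     = 5^4/4 = 156.25
Step 3: Double integral = 8 * 156.25 = 1250


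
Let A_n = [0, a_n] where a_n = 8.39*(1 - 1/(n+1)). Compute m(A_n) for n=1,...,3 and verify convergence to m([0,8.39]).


By continuity of measure from below: if A_n increases to A, then m(A_n) -> m(A).
Here A = [0, 8.39], so m(A) = 8.39
Step 1: a_1 = 8.39*(1 - 1/2) = 4.195, m(A_1) = 4.195
Step 2: a_2 = 8.39*(1 - 1/3) = 5.5933, m(A_2) = 5.5933
Step 3: a_3 = 8.39*(1 - 1/4) = 6.2925, m(A_3) = 6.2925
Limit: m(A_n) -> m([0,8.39]) = 8.39


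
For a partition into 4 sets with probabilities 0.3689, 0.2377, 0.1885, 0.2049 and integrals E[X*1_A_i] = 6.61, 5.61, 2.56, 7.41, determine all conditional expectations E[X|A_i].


For each cell A_i: E[X|A_i] = E[X*1_A_i] / P(A_i)
Step 1: E[X|A_1] = 6.61 / 0.3689 = 17.918135
Step 2: E[X|A_2] = 5.61 / 0.2377 = 23.601178
Step 3: E[X|A_3] = 2.56 / 0.1885 = 13.580902
Step 4: E[X|A_4] = 7.41 / 0.2049 = 36.163982
Verification: E[X] = sum E[X*1_A_i] = 6.61 + 5.61 + 2.56 + 7.41 = 22.19


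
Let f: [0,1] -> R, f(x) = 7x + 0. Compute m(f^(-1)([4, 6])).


f^(-1)([4, 6]) = {x : 4 <= 7x + 0 <= 6}
Solving: (4 - 0)/7 <= x <= (6 - 0)/7
= [0.571429, 0.857143]
Intersecting with [0,1]: [0.571429, 0.857143]
Measure = 0.857143 - 0.571429 = 0.285714


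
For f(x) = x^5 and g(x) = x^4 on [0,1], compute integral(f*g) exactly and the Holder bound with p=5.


Step 1: Exact integral of f*g = integral(x^9, 0, 1) = 1/10
     = 0.1
Step 2: Holder bound with p=5, q=1.25:
  ||f||_p = (integral x^25 dx)^(1/5) = (1/26)^(1/5) = 0.521201
  ||g||_q = (integral x^5 dx)^(1/1.25) = (1/6)^(1/1.25) = 0.238495
Step 3: Holder bound = ||f||_p * ||g||_q = 0.521201 * 0.238495 = 0.124304
Verification: 0.1 <= 0.124304 (Holder holds)


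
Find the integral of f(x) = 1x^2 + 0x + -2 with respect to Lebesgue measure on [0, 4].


The Lebesgue integral of a Riemann-integrable function agrees with the Riemann integral.
Antiderivative F(x) = (1/3)x^3 + (0/2)x^2 + -2x
F(4) = (1/3)*4^3 + (0/2)*4^2 + -2*4
     = (1/3)*64 + (0/2)*16 + -2*4
     = 21.333333 + 0.0 + -8
     = 13.333333
F(0) = 0.0
Integral = F(4) - F(0) = 13.333333 - 0.0 = 13.333333


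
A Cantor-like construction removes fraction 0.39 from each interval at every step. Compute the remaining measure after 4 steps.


Step 1: At each step, fraction remaining = 1 - 0.39 = 0.61
Step 2: After 4 steps, measure = (0.61)^4
Step 3: Computing the power step by step:
  After step 1: 0.61
  After step 2: 0.3721
  After step 3: 0.226981
  After step 4: 0.138458
Result = 0.138458


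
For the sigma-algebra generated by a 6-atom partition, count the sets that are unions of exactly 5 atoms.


Each element of F is a union of some subset of the 6 atoms.
Elements that are unions of exactly 5 atoms correspond to 5-element subsets of the 6 atoms.
Count = C(6, 5) = 6! / (5! * 1!) = 6.


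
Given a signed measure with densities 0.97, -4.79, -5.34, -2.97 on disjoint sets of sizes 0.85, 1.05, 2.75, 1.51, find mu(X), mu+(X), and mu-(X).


Step 1: Compute signed measure on each set:
  Set 1: 0.97 * 0.85 = 0.8245
  Set 2: -4.79 * 1.05 = -5.0295
  Set 3: -5.34 * 2.75 = -14.685
  Set 4: -2.97 * 1.51 = -4.4847
Step 2: Total signed measure = (0.8245) + (-5.0295) + (-14.685) + (-4.4847)
     = -23.3747
Step 3: Positive part mu+(X) = sum of positive contributions = 0.8245
Step 4: Negative part mu-(X) = |sum of negative contributions| = 24.1992


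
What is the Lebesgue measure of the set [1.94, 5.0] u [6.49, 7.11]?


For pairwise disjoint intervals, m(union) = sum of lengths.
= (5.0 - 1.94) + (7.11 - 6.49)
= 3.06 + 0.62
= 3.68


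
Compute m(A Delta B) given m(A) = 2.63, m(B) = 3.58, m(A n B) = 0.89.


m(A Delta B) = m(A) + m(B) - 2*m(A n B)
= 2.63 + 3.58 - 2*0.89
= 2.63 + 3.58 - 1.78
= 4.43


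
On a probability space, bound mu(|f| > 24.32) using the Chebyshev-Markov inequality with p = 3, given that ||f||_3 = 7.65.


Chebyshev/Markov inequality: mu(|f| > eps) <= (||f||_p / eps)^p
Step 1: ||f||_3 / eps = 7.65 / 24.32 = 0.314556
Step 2: Raise to power p = 3:
  (0.314556)^3 = 0.031124
Step 3: Therefore mu(|f| > 24.32) <= 0.031124


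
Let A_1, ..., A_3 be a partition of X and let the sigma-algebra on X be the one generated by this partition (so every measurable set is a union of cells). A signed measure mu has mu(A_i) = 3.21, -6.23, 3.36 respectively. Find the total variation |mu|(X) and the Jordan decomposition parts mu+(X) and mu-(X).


Step 1: Every measurable set is a union of atoms (the cells / points), so a Hahn decomposition is
  obtained by grouping atoms by sign: P = union of atoms with mu > 0, N = union of the remaining atoms.
  Atoms in P (indices): 1, 3;  atoms in N (indices): 2
  Positive values: 3.21, 3.36
  Negative values: -6.23
Step 2: mu+(X) = mu(P) = sum of positive atom values = 6.57
Step 3: mu-(X) = -mu(N) = sum of |negative atom values| = 6.23
Step 4: |mu|(X) = mu+(X) + mu-(X) = 6.57 + 6.23 = 12.8


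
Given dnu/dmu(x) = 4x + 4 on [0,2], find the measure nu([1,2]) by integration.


nu(A) = integral_A (dnu/dmu) dmu = integral_1^2 (4x + 4) dx
Step 1: Antiderivative F(x) = (4/2)x^2 + 4x
Step 2: F(2) = (4/2)*2^2 + 4*2 = 8 + 8 = 16
Step 3: F(1) = (4/2)*1^2 + 4*1 = 2 + 4 = 6
Step 4: nu([1,2]) = F(2) - F(1) = 16 - 6 = 10


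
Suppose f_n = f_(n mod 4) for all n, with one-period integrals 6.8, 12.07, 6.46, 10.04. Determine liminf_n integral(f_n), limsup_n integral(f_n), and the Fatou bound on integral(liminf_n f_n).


The sequence (integral(f_n)) is periodic with period 4, repeating the values 6.8, 12.07, 6.46, 10.04 indefinitely.
Step 1: For a periodic sequence, every tail (a_m, a_(m+1), ...) contains all 4 period values infinitely often.
Step 2: Hence inf of every tail = min of the period values = min(6.8, 12.07, 6.46, 10.04) = 6.46.
        liminf_n integral(f_n) = sup over m of (inf of tail from m) = 6.46.
Step 3: Similarly sup of every tail = max of the period values = 12.07.
        limsup_n integral(f_n) = 12.07.
Step 4: Fatou's lemma: integral(liminf_n f_n) <= liminf_n integral(f_n) = 6.46.
        So the integral of the pointwise liminf is at most 6.46.


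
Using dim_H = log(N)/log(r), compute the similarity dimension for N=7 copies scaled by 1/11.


For a self-similar set with N copies scaled by 1/r:
dim_H = log(N)/log(r) = log(7)/log(11)
= 1.94591/2.397895
= 0.811508


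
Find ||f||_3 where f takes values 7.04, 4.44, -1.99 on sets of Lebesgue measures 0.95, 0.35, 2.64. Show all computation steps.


Step 1: Compute |f_i|^3 for each value:
  |7.04|^3 = 348.913664
  |4.44|^3 = 87.528384
  |-1.99|^3 = 7.880599
Step 2: Multiply by measures and sum:
  348.913664 * 0.95 = 331.467981
  87.528384 * 0.35 = 30.634934
  7.880599 * 2.64 = 20.804781
Sum = 331.467981 + 30.634934 + 20.804781 = 382.907697
Step 3: Take the p-th root:
||f||_3 = (382.907697)^(1/3) = 7.261584


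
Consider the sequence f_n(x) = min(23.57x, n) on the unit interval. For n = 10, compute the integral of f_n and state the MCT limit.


f(x) = 23.57x on [0,1]; f_n(x) = min(23.57x, n). At n = 10:
Step 1: f(x) reaches 10 at x = 10/23.57 = 0.424268
Step 2: integral(f_10) = integral(23.57x, 0, 0.424268) + integral(10, 0.424268, 1)
       = 23.57*0.424268^2/2 + 10*(1 - 0.424268)
       = 2.121341 + 5.757319
       = 7.878659
Step 3: As n -> infinity, f_n increases to f, so by MCT integral(f_n) -> integral(f) = 23.57/2 = 11.785.
Convergence: integral(f_10) = 7.878659 -> 11.785 as n -> infinity


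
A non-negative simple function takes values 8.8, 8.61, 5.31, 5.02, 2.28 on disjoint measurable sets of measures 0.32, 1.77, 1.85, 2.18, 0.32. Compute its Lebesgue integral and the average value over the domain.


Step 1: Integral = sum(value_i * measure_i)
= 8.8*0.32 + 8.61*1.77 + 5.31*1.85 + 5.02*2.18 + 2.28*0.32
= 2.816 + 15.2397 + 9.8235 + 10.9436 + 0.7296
= 39.5524
Step 2: Total measure of domain = 0.32 + 1.77 + 1.85 + 2.18 + 0.32 = 6.44
Step 3: Average value = 39.5524 / 6.44 = 6.141677


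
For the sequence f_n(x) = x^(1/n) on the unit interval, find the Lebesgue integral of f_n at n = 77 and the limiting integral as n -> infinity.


At n = 77: f_77(x) = x^(1/77).
Step 1: integral(x^(1/77), 0, 1) = [x^(1/77+1) / (1/77+1)] from 0 to 1
     = 1 / (1/77 + 1) = 1 / ((77+1)/77) = 77/(77+1)
     = 77/78 = 0.987179
Step 2: As n -> infinity, f_n(x) = x^(1/n) -> 1 for x in (0,1], and f_n is increasing in n.
By MCT, lim_n integral(f_n) = integral(lim_n f_n) = integral(1, 0, 1) = 1.
Step 3: Verify convergence: 77/78 = 0.987179 -> 1


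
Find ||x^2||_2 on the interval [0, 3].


Step 1: ||f||_2 = (integral_0^3 |x^2|^2 dx)^(1/2)
     = (integral_0^3 x^4 dx)^(1/2)
Step 2: integral_0^3 x^4 dx = [x^5/(5)] from 0 to 3 = 3^5/5
     = 243/5 = 48.6
Step 3: ||f||_2 = (48.6)^(1/2) = 6.97137


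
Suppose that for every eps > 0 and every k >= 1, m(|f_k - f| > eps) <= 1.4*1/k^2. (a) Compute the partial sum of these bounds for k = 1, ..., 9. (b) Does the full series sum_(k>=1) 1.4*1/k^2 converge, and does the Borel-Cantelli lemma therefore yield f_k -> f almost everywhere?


Step 1: List the terms 1.4*1/k^2 for k = 1 to 9:
  k=1: 1.4
  k=2: 0.35
  k=3: 0.155556
  k=4: 0.0875
  k=5: 0.056
  k=6: 0.038889
  k=7: 0.028571
  k=8: 0.021875
  k=9: 0.017284
Step 2: Partial sum = 1.4 + 0.35 + 0.155556 + 0.0875 + 0.056 + 0.038889 + 0.028571 + 0.021875 + 0.017284
     = 2.155675
Step 3: The full series sum_(k>=1) 1.4*1/k^2 converges (p-series with p = 2 > 1; a constant multiple of a convergent series converges).
Step 4: Fix eps > 0. Since sum_k m(|f_k - f| > eps) < infinity, the Borel-Cantelli lemma gives
        m(limsup_k {|f_k - f| > eps}) = 0, i.e. for a.e. x, |f_k(x) - f(x)| <= eps for all large k.
        Applying this with eps = 1/j for j = 1, 2, ... and intersecting the countably many full-measure sets,
        for a.e. x we get limsup_k |f_k(x) - f(x)| <= 1/j for every j, hence f_k -> f almost everywhere.
Conclusion: series converges; Borel-Cantelli yields f_k -> f a.e.


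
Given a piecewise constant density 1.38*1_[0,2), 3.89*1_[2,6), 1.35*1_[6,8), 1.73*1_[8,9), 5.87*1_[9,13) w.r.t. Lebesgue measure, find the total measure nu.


Integrate each piece of the Radon-Nikodym derivative:
Step 1: integral_0^2 1.38 dx = 1.38*(2-0) = 1.38*2 = 2.76
Step 2: integral_2^6 3.89 dx = 3.89*(6-2) = 3.89*4 = 15.56
Step 3: integral_6^8 1.35 dx = 1.35*(8-6) = 1.35*2 = 2.7
Step 4: integral_8^9 1.73 dx = 1.73*(9-8) = 1.73*1 = 1.73
Step 5: integral_9^13 5.87 dx = 5.87*(13-9) = 5.87*4 = 23.48
Total: 2.76 + 15.56 + 2.7 + 1.73 + 23.48 = 46.23


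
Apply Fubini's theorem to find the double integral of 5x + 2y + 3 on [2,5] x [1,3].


By Fubini, integrate in x first, then y.
Step 1: Fix y, integrate over x in [2,5]:
  integral(5x + 2y + 3, x=2..5)
  = 5*(5^2 - 2^2)/2 + (2y + 3)*(5 - 2)
  = 52.5 + (2y + 3)*3
  = 52.5 + 6y + 9
  = 61.5 + 6y
Step 2: Integrate over y in [1,3]:
  integral(61.5 + 6y, y=1..3)
  = 61.5*2 + 6*(3^2 - 1^2)/2
  = 123 + 24
  = 147


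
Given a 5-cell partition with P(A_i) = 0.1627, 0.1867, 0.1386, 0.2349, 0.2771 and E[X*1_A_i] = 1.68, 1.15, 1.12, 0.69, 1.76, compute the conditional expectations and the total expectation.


For each cell A_i: E[X|A_i] = E[X*1_A_i] / P(A_i)
Step 1: E[X|A_1] = 1.68 / 0.1627 = 10.325753
Step 2: E[X|A_2] = 1.15 / 0.1867 = 6.159614
Step 3: E[X|A_3] = 1.12 / 0.1386 = 8.080808
Step 4: E[X|A_4] = 0.69 / 0.2349 = 2.93742
Step 5: E[X|A_5] = 1.76 / 0.2771 = 6.351498
Verification: E[X] = sum E[X*1_A_i] = 1.68 + 1.15 + 1.12 + 0.69 + 1.76 = 6.4


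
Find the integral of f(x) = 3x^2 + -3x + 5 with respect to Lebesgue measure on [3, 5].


The Lebesgue integral of a Riemann-integrable function agrees with the Riemann integral.
Antiderivative F(x) = (3/3)x^3 + (-3/2)x^2 + 5x
F(5) = (3/3)*5^3 + (-3/2)*5^2 + 5*5
     = (3/3)*125 + (-3/2)*25 + 5*5
     = 125 + -37.5 + 25
     = 112.5
F(3) = 28.5
Integral = F(5) - F(3) = 112.5 - 28.5 = 84


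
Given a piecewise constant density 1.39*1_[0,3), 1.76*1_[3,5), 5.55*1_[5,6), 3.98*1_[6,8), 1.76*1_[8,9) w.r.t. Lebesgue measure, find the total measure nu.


Integrate each piece of the Radon-Nikodym derivative:
Step 1: integral_0^3 1.39 dx = 1.39*(3-0) = 1.39*3 = 4.17
Step 2: integral_3^5 1.76 dx = 1.76*(5-3) = 1.76*2 = 3.52
Step 3: integral_5^6 5.55 dx = 5.55*(6-5) = 5.55*1 = 5.55
Step 4: integral_6^8 3.98 dx = 3.98*(8-6) = 3.98*2 = 7.96
Step 5: integral_8^9 1.76 dx = 1.76*(9-8) = 1.76*1 = 1.76
Total: 4.17 + 3.52 + 5.55 + 7.96 + 1.76 = 22.96


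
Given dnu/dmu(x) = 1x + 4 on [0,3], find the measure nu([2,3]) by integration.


nu(A) = integral_A (dnu/dmu) dmu = integral_2^3 (1x + 4) dx
Step 1: Antiderivative F(x) = (1/2)x^2 + 4x
Step 2: F(3) = (1/2)*3^2 + 4*3 = 4.5 + 12 = 16.5
Step 3: F(2) = (1/2)*2^2 + 4*2 = 2 + 8 = 10
Step 4: nu([2,3]) = F(3) - F(2) = 16.5 - 10 = 6.5


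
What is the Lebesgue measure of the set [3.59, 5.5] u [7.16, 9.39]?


For pairwise disjoint intervals, m(union) = sum of lengths.
= (5.5 - 3.59) + (9.39 - 7.16)
= 1.91 + 2.23
= 4.14


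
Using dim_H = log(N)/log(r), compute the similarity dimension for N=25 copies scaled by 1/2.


For a self-similar set with N copies scaled by 1/r:
dim_H = log(N)/log(r) = log(25)/log(2)
= 3.218876/0.693147
= 4.643856


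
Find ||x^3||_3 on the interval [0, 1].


Step 1: ||f||_3 = (integral_0^1 |x^3|^3 dx)^(1/3)
     = (integral_0^1 x^9 dx)^(1/3)
Step 2: integral_0^1 x^9 dx = [x^10/(10)] from 0 to 1 = 1^10/10
     = 1/10 = 0.1
Step 3: ||f||_3 = (0.1)^(1/3) = 0.464159


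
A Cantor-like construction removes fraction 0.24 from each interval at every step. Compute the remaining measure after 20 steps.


Step 1: At each step, fraction remaining = 1 - 0.24 = 0.76
Step 2: After 20 steps, measure = (0.76)^20
Result = 0.004133


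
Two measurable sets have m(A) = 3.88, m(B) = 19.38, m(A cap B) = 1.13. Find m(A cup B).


By inclusion-exclusion: m(A u B) = m(A) + m(B) - m(A n B)
= 3.88 + 19.38 - 1.13
= 22.13


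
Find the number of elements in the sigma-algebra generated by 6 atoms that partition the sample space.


Each element of the sigma-algebra is a union of some subset of the 6 atoms.
The number of such subsets is 2^6 = 64.


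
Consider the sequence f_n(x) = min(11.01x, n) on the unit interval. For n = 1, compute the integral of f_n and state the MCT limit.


f(x) = 11.01x on [0,1]; f_n(x) = min(11.01x, n). At n = 1:
Step 1: f(x) reaches 1 at x = 1/11.01 = 0.090827
Step 2: integral(f_1) = integral(11.01x, 0, 0.090827) + integral(1, 0.090827, 1)
       = 11.01*0.090827^2/2 + 1*(1 - 0.090827)
       = 0.045413 + 0.909173
       = 0.954587
Step 3: As n -> infinity, f_n increases to f, so by MCT integral(f_n) -> integral(f) = 11.01/2 = 5.505.
Convergence: integral(f_1) = 0.954587 -> 5.505 as n -> infinity


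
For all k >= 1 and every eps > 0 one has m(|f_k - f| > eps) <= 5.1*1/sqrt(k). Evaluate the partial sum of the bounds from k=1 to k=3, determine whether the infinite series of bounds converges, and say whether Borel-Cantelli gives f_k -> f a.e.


Step 1: List the terms 5.1*1/sqrt(k) for k = 1 to 3:
  k=1: 5.1
  k=2: 3.606245
  k=3: 2.944486
Step 2: Partial sum = 5.1 + 3.606245 + 2.944486
     = 11.650731
Step 3: The full series sum_(k>=1) 5.1*1/sqrt(k) diverges (p-series with p = 1/2 <= 1; a nonzero constant multiple of a divergent series diverges).
Step 4: The (first) Borel-Cantelli lemma requires a summable sequence of measures, so it does not apply here;
        from this bound alone no conclusion about a.e. convergence can be drawn (convergence in measure still
        gives an a.e.-convergent subsequence, but not a.e. convergence of the whole sequence).
Conclusion: series diverges; Borel-Cantelli is inconclusive about a.e. convergence of f_k.


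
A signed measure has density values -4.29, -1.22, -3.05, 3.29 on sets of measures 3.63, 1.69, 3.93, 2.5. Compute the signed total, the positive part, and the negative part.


Step 1: Compute signed measure on each set:
  Set 1: -4.29 * 3.63 = -15.5727
  Set 2: -1.22 * 1.69 = -2.0618
  Set 3: -3.05 * 3.93 = -11.9865
  Set 4: 3.29 * 2.5 = 8.225
Step 2: Total signed measure = (-15.5727) + (-2.0618) + (-11.9865) + (8.225)
     = -21.396
Step 3: Positive part mu+(X) = sum of positive contributions = 8.225
Step 4: Negative part mu-(X) = |sum of negative contributions| = 29.621


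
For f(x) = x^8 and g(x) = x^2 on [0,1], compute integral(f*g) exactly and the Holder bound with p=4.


Step 1: Exact integral of f*g = integral(x^10, 0, 1) = 1/11
     = 0.090909
Step 2: Holder bound with p=4, q=1.333333:
  ||f||_p = (integral x^32 dx)^(1/4) = (1/33)^(1/4) = 0.417226
  ||g||_q = (integral x^2.666667 dx)^(1/1.333333) = (1/3.666667)^(1/1.333333) = 0.377395
Step 3: Holder bound = ||f||_p * ||g||_q = 0.417226 * 0.377395 = 0.157459
Verification: 0.090909 <= 0.157459 (Holder holds)


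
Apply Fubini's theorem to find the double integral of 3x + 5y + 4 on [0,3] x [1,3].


By Fubini, integrate in x first, then y.
Step 1: Fix y, integrate over x in [0,3]:
  integral(3x + 5y + 4, x=0..3)
  = 3*(3^2 - 0^2)/2 + (5y + 4)*(3 - 0)
  = 13.5 + (5y + 4)*3
  = 13.5 + 15y + 12
  = 25.5 + 15y
Step 2: Integrate over y in [1,3]:
  integral(25.5 + 15y, y=1..3)
  = 25.5*2 + 15*(3^2 - 1^2)/2
  = 51 + 60
  = 111


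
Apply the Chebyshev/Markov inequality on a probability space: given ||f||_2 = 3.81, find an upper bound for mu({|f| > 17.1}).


Chebyshev/Markov inequality: mu(|f| > eps) <= (||f||_p / eps)^p
Step 1: ||f||_2 / eps = 3.81 / 17.1 = 0.222807
Step 2: Raise to power p = 2:
  (0.222807)^2 = 0.049643
Step 3: Therefore mu(|f| > 17.1) <= 0.049643


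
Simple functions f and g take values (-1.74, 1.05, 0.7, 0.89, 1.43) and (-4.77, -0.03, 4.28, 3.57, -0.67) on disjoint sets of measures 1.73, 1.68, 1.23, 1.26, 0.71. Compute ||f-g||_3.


Step 1: Compute differences f_i - g_i:
  -1.74 - -4.77 = 3.03
  1.05 - -0.03 = 1.08
  0.7 - 4.28 = -3.58
  0.89 - 3.57 = -2.68
  1.43 - -0.67 = 2.1
Step 2: Compute |diff|^3 * measure for each set:
  |3.03|^3 * 1.73 = 27.818127 * 1.73 = 48.12536
  |1.08|^3 * 1.68 = 1.259712 * 1.68 = 2.116316
  |-3.58|^3 * 1.23 = 45.882712 * 1.23 = 56.435736
  |-2.68|^3 * 1.26 = 19.248832 * 1.26 = 24.253528
  |2.1|^3 * 0.71 = 9.261 * 0.71 = 6.57531
Step 3: Sum = 137.50625
Step 4: ||f-g||_3 = (137.50625)^(1/3) = 5.161479


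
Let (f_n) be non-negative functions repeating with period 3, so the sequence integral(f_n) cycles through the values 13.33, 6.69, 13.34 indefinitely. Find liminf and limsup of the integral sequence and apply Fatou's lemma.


The sequence (integral(f_n)) is periodic with period 3, repeating the values 13.33, 6.69, 13.34 indefinitely.
Step 1: For a periodic sequence, every tail (a_m, a_(m+1), ...) contains all 3 period values infinitely often.
Step 2: Hence inf of every tail = min of the period values = min(13.33, 6.69, 13.34) = 6.69.
        liminf_n integral(f_n) = sup over m of (inf of tail from m) = 6.69.
Step 3: Similarly sup of every tail = max of the period values = 13.34.
        limsup_n integral(f_n) = 13.34.
Step 4: Fatou's lemma: integral(liminf_n f_n) <= liminf_n integral(f_n) = 6.69.
        So the integral of the pointwise liminf is at most 6.69.


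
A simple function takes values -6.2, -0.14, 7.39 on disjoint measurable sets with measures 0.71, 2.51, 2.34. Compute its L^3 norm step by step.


Step 1: Compute |f_i|^3 for each value:
  |-6.2|^3 = 238.328
  |-0.14|^3 = 0.002744
  |7.39|^3 = 403.583419
Step 2: Multiply by measures and sum:
  238.328 * 0.71 = 169.21288
  0.002744 * 2.51 = 0.006887
  403.583419 * 2.34 = 944.3852
Sum = 169.21288 + 0.006887 + 944.3852 = 1113.604968
Step 3: Take the p-th root:
||f||_3 = (1113.604968)^(1/3) = 10.365185


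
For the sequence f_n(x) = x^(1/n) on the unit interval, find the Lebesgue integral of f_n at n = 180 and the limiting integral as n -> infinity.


At n = 180: f_180(x) = x^(1/180).
Step 1: integral(x^(1/180), 0, 1) = [x^(1/180+1) / (1/180+1)] from 0 to 1
     = 1 / (1/180 + 1) = 1 / ((180+1)/180) = 180/(180+1)
     = 180/181 = 0.994475
Step 2: As n -> infinity, f_n(x) = x^(1/n) -> 1 for x in (0,1], and f_n is increasing in n.
By MCT, lim_n integral(f_n) = integral(lim_n f_n) = integral(1, 0, 1) = 1.
Step 3: Verify convergence: 180/181 = 0.994475 -> 1


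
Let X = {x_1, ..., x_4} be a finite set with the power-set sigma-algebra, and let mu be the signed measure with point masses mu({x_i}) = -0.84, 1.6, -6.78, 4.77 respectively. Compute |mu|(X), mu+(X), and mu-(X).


Step 1: Every measurable set is a union of atoms (the cells / points), so a Hahn decomposition is
  obtained by grouping atoms by sign: P = union of atoms with mu > 0, N = union of the remaining atoms.
  Atoms in P (indices): 2, 4;  atoms in N (indices): 1, 3
  Positive values: 1.6, 4.77
  Negative values: -0.84, -6.78
Step 2: mu+(X) = mu(P) = sum of positive atom values = 6.37
Step 3: mu-(X) = -mu(N) = sum of |negative atom values| = 7.62
Step 4: |mu|(X) = mu+(X) + mu-(X) = 6.37 + 7.62 = 13.99


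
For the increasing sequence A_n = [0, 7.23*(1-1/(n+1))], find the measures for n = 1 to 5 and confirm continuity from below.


By continuity of measure from below: if A_n increases to A, then m(A_n) -> m(A).
Here A = [0, 7.23], so m(A) = 7.23
Step 1: a_1 = 7.23*(1 - 1/2) = 3.615, m(A_1) = 3.615
Step 2: a_2 = 7.23*(1 - 1/3) = 4.82, m(A_2) = 4.82
Step 3: a_3 = 7.23*(1 - 1/4) = 5.4225, m(A_3) = 5.4225
Step 4: a_4 = 7.23*(1 - 1/5) = 5.784, m(A_4) = 5.784
Step 5: a_5 = 7.23*(1 - 1/6) = 6.025, m(A_5) = 6.025
Limit: m(A_n) -> m([0,7.23]) = 7.23


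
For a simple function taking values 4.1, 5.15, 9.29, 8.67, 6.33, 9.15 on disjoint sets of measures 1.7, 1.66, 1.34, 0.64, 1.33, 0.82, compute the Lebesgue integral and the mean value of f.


Step 1: Integral = sum(value_i * measure_i)
= 4.1*1.7 + 5.15*1.66 + 9.29*1.34 + 8.67*0.64 + 6.33*1.33 + 9.15*0.82
= 6.97 + 8.549 + 12.4486 + 5.5488 + 8.4189 + 7.503
= 49.4383
Step 2: Total measure of domain = 1.7 + 1.66 + 1.34 + 0.64 + 1.33 + 0.82 = 7.49
Step 3: Average value = 49.4383 / 7.49 = 6.600574


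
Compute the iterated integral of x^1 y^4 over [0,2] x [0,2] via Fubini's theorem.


By Fubini's theorem, the double integral factors as a product of single integrals:
Step 1: integral_0^2 x^1 dx = [x^2/2] from 0 to 2
     = 2^2/2 = 2
Step 2: integral_0^2 y^4 dy = [y^5/5] from 0 to 2
     = 2^5/5 = 6.4
Step 3: Double integral = 2 * 6.4 = 12.8


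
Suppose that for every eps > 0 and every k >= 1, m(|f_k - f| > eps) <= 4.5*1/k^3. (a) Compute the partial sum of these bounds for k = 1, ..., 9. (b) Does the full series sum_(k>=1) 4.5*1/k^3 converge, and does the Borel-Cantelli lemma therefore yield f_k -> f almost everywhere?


Step 1: List the terms 4.5*1/k^3 for k = 1 to 9:
  k=1: 4.5
  k=2: 0.5625
  k=3: 0.166667
  k=4: 0.070312
  k=5: 0.036
  k=6: 0.020833
  k=7: 0.01312
  k=8: 0.008789
  k=9: 0.006173
Step 2: Partial sum = 4.5 + 0.5625 + 0.166667 + 0.070312 + 0.036 + 0.020833 + 0.01312 + 0.008789 + 0.006173
     = 5.384394
Step 3: The full series sum_(k>=1) 4.5*1/k^3 converges (p-series with p = 3 > 1; a constant multiple of a convergent series converges).
Step 4: Fix eps > 0. Since sum_k m(|f_k - f| > eps) < infinity, the Borel-Cantelli lemma gives
        m(limsup_k {|f_k - f| > eps}) = 0, i.e. for a.e. x, |f_k(x) - f(x)| <= eps for all large k.
        Applying this with eps = 1/j for j = 1, 2, ... and intersecting the countably many full-measure sets,
        for a.e. x we get limsup_k |f_k(x) - f(x)| <= 1/j for every j, hence f_k -> f almost everywhere.
Conclusion: series converges; Borel-Cantelli yields f_k -> f a.e.


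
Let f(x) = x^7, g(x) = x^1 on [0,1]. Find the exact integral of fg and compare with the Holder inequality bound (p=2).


Step 1: Exact integral of f*g = integral(x^8, 0, 1) = 1/9
     = 0.111111
Step 2: Holder bound with p=2, q=2:
  ||f||_p = (integral x^14 dx)^(1/2) = (1/15)^(1/2) = 0.258199
  ||g||_q = (integral x^2 dx)^(1/2) = (1/3)^(1/2) = 0.57735
Step 3: Holder bound = ||f||_p * ||g||_q = 0.258199 * 0.57735 = 0.149071
Verification: 0.111111 <= 0.149071 (Holder holds)
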